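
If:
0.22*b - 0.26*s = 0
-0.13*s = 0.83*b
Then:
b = 0.00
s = 0.00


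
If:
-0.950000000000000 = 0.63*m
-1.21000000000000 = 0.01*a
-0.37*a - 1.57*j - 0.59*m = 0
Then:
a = -121.00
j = 29.08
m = -1.51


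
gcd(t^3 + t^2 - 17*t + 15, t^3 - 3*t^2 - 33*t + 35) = t^2 + 4*t - 5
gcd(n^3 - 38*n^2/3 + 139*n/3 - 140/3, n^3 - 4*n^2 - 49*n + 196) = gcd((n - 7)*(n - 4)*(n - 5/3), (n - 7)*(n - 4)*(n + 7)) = n^2 - 11*n + 28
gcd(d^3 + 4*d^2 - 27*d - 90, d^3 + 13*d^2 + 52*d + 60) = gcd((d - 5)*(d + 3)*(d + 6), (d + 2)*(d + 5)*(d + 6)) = d + 6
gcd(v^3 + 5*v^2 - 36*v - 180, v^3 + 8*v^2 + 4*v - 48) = v + 6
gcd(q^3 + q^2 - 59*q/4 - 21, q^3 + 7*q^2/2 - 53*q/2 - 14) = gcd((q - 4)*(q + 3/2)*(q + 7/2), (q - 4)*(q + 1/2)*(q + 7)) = q - 4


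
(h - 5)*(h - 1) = h^2 - 6*h + 5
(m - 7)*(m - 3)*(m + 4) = m^3 - 6*m^2 - 19*m + 84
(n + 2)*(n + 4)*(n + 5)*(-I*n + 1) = -I*n^4 + n^3 - 11*I*n^3 + 11*n^2 - 38*I*n^2 + 38*n - 40*I*n + 40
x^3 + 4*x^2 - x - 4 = (x - 1)*(x + 1)*(x + 4)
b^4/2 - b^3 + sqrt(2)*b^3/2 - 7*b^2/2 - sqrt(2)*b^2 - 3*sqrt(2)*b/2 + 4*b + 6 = (b/2 + sqrt(2))*(b - 3)*(b + 1)*(b - sqrt(2))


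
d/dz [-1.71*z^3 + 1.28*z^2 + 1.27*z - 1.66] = -5.13*z^2 + 2.56*z + 1.27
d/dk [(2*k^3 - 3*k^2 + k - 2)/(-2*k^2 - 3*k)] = (-4*k^4 - 12*k^3 + 11*k^2 - 8*k - 6)/(k^2*(4*k^2 + 12*k + 9))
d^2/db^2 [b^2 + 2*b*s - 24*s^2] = 2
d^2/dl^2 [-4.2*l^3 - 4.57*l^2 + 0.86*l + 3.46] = -25.2*l - 9.14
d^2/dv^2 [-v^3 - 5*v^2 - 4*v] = -6*v - 10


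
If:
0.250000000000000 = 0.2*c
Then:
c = 1.25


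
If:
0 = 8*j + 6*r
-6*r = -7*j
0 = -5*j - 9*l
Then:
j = 0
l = 0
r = 0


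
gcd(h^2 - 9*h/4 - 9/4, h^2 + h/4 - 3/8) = h + 3/4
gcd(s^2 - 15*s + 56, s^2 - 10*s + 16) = s - 8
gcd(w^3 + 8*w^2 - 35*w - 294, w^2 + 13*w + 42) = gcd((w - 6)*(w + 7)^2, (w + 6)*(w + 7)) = w + 7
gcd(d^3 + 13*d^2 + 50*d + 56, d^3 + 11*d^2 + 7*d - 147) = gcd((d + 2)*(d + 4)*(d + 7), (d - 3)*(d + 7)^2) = d + 7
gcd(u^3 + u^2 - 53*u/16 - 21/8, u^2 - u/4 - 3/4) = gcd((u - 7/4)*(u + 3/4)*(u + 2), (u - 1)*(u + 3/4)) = u + 3/4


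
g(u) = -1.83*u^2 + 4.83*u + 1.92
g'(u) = 4.83 - 3.66*u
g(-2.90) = -27.48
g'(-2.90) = 15.44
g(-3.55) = -38.29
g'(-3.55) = 17.82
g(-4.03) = -47.27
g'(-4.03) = 19.58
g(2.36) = 3.13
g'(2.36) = -3.81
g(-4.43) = -55.39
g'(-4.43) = 21.04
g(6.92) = -52.29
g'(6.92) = -20.50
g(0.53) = 3.97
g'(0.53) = 2.89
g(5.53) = -27.33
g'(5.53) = -15.41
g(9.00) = -102.84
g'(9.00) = -28.11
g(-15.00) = -482.28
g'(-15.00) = 59.73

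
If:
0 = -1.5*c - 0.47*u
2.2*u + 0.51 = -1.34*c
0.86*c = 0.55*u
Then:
No Solution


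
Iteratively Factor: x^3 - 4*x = (x - 2)*(x^2 + 2*x) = x*(x - 2)*(x + 2)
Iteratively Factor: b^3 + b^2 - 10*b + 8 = (b + 4)*(b^2 - 3*b + 2) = (b - 1)*(b + 4)*(b - 2)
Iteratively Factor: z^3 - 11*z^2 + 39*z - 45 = (z - 3)*(z^2 - 8*z + 15) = (z - 5)*(z - 3)*(z - 3)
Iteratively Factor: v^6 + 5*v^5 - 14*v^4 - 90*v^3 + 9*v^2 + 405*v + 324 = (v - 3)*(v^5 + 8*v^4 + 10*v^3 - 60*v^2 - 171*v - 108) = (v - 3)*(v + 3)*(v^4 + 5*v^3 - 5*v^2 - 45*v - 36) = (v - 3)*(v + 1)*(v + 3)*(v^3 + 4*v^2 - 9*v - 36) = (v - 3)*(v + 1)*(v + 3)*(v + 4)*(v^2 - 9) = (v - 3)^2*(v + 1)*(v + 3)*(v + 4)*(v + 3)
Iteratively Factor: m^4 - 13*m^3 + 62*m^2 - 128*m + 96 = (m - 4)*(m^3 - 9*m^2 + 26*m - 24) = (m - 4)^2*(m^2 - 5*m + 6) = (m - 4)^2*(m - 2)*(m - 3)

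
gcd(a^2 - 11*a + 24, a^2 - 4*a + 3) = a - 3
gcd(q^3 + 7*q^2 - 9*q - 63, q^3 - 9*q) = q^2 - 9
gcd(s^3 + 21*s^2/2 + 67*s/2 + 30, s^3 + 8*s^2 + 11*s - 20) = s^2 + 9*s + 20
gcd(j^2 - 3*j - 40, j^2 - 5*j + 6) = 1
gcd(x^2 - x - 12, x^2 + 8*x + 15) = x + 3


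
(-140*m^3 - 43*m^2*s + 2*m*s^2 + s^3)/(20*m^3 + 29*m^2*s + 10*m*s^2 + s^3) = (-7*m + s)/(m + s)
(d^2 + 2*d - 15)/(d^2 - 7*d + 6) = (d^2 + 2*d - 15)/(d^2 - 7*d + 6)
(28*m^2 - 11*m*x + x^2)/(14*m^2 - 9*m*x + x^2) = (-4*m + x)/(-2*m + x)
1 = 1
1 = 1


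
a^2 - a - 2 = (a - 2)*(a + 1)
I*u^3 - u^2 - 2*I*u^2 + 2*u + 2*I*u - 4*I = (u - 2)*(u + 2*I)*(I*u + 1)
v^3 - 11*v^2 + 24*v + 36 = (v - 6)^2*(v + 1)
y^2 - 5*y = y*(y - 5)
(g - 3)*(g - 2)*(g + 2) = g^3 - 3*g^2 - 4*g + 12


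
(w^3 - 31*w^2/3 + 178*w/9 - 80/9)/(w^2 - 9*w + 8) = (9*w^2 - 21*w + 10)/(9*(w - 1))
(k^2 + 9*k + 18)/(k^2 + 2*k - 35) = (k^2 + 9*k + 18)/(k^2 + 2*k - 35)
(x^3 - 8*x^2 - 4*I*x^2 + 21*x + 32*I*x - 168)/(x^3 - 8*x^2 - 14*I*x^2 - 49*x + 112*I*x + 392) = (x + 3*I)/(x - 7*I)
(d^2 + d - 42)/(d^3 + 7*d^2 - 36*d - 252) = 1/(d + 6)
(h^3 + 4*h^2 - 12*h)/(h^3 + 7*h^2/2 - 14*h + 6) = 2*h/(2*h - 1)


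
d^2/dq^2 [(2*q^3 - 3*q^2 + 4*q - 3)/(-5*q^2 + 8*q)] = 6*(-36*q^3 + 75*q^2 - 120*q + 64)/(q^3*(125*q^3 - 600*q^2 + 960*q - 512))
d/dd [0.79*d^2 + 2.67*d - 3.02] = 1.58*d + 2.67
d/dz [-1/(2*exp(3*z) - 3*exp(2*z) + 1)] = 6*(exp(z) - 1)*exp(2*z)/(2*exp(3*z) - 3*exp(2*z) + 1)^2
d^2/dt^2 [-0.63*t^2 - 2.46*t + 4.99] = -1.26000000000000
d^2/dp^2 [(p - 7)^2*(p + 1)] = 6*p - 26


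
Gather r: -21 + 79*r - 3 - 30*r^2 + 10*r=-30*r^2 + 89*r - 24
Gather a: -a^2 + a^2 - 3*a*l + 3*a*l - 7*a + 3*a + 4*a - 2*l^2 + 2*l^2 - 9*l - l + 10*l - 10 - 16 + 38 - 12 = 0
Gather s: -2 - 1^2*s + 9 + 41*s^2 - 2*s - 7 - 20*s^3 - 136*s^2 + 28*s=-20*s^3 - 95*s^2 + 25*s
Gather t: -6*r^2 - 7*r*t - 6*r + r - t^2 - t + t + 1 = -6*r^2 - 7*r*t - 5*r - t^2 + 1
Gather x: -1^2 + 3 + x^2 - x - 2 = x^2 - x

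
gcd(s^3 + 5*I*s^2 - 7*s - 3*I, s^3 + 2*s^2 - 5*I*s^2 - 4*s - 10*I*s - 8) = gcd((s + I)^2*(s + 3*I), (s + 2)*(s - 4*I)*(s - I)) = 1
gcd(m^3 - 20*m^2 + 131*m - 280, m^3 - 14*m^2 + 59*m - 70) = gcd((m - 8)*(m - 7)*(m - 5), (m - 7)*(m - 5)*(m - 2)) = m^2 - 12*m + 35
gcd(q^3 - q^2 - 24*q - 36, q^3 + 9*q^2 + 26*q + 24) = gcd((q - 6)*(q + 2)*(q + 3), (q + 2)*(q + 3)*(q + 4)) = q^2 + 5*q + 6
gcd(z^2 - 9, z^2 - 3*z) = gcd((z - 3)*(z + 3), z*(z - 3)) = z - 3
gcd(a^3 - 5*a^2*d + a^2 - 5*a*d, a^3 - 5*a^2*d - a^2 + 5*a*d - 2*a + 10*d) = a^2 - 5*a*d + a - 5*d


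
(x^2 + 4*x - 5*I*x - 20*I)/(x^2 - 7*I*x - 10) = (x + 4)/(x - 2*I)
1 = 1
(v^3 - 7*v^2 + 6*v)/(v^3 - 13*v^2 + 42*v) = (v - 1)/(v - 7)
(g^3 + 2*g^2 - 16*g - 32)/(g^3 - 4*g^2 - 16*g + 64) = (g + 2)/(g - 4)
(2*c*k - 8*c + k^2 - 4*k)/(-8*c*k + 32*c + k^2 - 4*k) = (-2*c - k)/(8*c - k)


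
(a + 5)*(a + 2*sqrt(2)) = a^2 + 2*sqrt(2)*a + 5*a + 10*sqrt(2)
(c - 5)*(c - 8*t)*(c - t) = c^3 - 9*c^2*t - 5*c^2 + 8*c*t^2 + 45*c*t - 40*t^2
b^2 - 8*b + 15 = (b - 5)*(b - 3)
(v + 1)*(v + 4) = v^2 + 5*v + 4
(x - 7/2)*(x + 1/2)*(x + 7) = x^3 + 4*x^2 - 91*x/4 - 49/4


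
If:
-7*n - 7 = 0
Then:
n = -1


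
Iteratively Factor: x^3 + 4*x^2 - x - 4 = (x + 4)*(x^2 - 1) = (x + 1)*(x + 4)*(x - 1)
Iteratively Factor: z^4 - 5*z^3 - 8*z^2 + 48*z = (z + 3)*(z^3 - 8*z^2 + 16*z) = (z - 4)*(z + 3)*(z^2 - 4*z) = z*(z - 4)*(z + 3)*(z - 4)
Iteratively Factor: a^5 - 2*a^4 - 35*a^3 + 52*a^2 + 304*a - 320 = (a - 5)*(a^4 + 3*a^3 - 20*a^2 - 48*a + 64) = (a - 5)*(a + 4)*(a^3 - a^2 - 16*a + 16) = (a - 5)*(a - 4)*(a + 4)*(a^2 + 3*a - 4) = (a - 5)*(a - 4)*(a - 1)*(a + 4)*(a + 4)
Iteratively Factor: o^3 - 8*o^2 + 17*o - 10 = (o - 2)*(o^2 - 6*o + 5) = (o - 2)*(o - 1)*(o - 5)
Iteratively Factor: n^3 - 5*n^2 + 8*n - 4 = (n - 2)*(n^2 - 3*n + 2) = (n - 2)*(n - 1)*(n - 2)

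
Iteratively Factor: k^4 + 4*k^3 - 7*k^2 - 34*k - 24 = (k + 1)*(k^3 + 3*k^2 - 10*k - 24) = (k + 1)*(k + 2)*(k^2 + k - 12) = (k + 1)*(k + 2)*(k + 4)*(k - 3)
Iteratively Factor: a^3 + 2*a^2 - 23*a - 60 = (a - 5)*(a^2 + 7*a + 12) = (a - 5)*(a + 4)*(a + 3)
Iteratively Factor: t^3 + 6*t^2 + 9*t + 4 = (t + 1)*(t^2 + 5*t + 4) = (t + 1)^2*(t + 4)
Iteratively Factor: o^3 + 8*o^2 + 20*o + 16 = (o + 2)*(o^2 + 6*o + 8) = (o + 2)^2*(o + 4)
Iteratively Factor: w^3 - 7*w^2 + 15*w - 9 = (w - 3)*(w^2 - 4*w + 3) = (w - 3)*(w - 1)*(w - 3)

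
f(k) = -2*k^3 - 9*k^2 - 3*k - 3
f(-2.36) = -19.76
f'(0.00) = -3.00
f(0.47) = -6.61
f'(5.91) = -318.95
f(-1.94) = -16.45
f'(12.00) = -1083.00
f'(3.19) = -121.48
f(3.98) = -283.59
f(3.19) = -169.08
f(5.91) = -747.93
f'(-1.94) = 9.34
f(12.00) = -4791.00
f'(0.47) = -12.79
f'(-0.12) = -0.93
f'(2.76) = -98.39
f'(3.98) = -169.68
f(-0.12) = -2.77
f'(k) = -6*k^2 - 18*k - 3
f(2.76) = -121.89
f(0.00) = -3.00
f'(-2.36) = 6.06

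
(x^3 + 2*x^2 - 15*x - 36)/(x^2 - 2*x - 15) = (x^2 - x - 12)/(x - 5)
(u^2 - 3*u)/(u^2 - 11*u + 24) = u/(u - 8)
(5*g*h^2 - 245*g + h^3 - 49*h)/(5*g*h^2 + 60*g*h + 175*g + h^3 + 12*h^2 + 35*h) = (h - 7)/(h + 5)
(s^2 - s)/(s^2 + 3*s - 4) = s/(s + 4)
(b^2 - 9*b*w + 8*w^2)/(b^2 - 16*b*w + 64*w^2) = (-b + w)/(-b + 8*w)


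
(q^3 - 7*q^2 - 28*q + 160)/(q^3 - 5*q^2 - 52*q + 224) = (q + 5)/(q + 7)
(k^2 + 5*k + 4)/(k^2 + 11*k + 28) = (k + 1)/(k + 7)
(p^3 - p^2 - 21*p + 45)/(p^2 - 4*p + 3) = (p^2 + 2*p - 15)/(p - 1)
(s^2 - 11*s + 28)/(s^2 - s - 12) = (s - 7)/(s + 3)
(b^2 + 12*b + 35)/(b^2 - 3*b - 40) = (b + 7)/(b - 8)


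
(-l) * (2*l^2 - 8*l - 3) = -2*l^3 + 8*l^2 + 3*l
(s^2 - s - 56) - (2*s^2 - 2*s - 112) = -s^2 + s + 56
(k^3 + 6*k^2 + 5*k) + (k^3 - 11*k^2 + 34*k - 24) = 2*k^3 - 5*k^2 + 39*k - 24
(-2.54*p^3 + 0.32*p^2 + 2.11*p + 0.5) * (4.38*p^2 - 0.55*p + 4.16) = -11.1252*p^5 + 2.7986*p^4 - 1.5006*p^3 + 2.3607*p^2 + 8.5026*p + 2.08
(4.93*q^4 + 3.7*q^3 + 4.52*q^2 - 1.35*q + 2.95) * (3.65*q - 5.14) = 17.9945*q^5 - 11.8352*q^4 - 2.52*q^3 - 28.1603*q^2 + 17.7065*q - 15.163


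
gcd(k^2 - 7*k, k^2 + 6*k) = k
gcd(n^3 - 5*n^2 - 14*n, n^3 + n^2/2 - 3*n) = n^2 + 2*n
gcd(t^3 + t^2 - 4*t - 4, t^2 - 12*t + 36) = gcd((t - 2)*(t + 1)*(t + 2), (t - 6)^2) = 1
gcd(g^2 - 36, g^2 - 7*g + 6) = g - 6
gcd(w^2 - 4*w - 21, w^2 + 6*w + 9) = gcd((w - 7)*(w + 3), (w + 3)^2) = w + 3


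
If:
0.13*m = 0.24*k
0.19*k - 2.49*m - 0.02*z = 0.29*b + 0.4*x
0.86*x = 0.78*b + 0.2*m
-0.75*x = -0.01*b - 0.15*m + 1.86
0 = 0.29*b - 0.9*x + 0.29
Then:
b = -3.11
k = 4.99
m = 9.21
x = -0.68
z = -1040.19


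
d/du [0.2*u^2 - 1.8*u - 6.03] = 0.4*u - 1.8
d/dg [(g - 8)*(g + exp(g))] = g + (g - 8)*(exp(g) + 1) + exp(g)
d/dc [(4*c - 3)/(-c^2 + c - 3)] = (-4*c^2 + 4*c + (2*c - 1)*(4*c - 3) - 12)/(c^2 - c + 3)^2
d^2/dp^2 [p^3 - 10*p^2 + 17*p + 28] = 6*p - 20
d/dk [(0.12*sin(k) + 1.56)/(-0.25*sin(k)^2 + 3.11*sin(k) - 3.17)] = (0.03*sin(k)^2 + 0.78*sin(k) - 5.232)*cos(k)/(0.0625*sin(k)^4 - 1.555*sin(k)^3 + 11.2571*sin(k)^2 - 19.7174*sin(k) + 10.0489)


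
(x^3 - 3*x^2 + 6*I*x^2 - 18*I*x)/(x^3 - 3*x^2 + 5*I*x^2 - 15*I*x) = (x + 6*I)/(x + 5*I)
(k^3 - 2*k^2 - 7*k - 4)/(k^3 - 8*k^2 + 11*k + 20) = (k + 1)/(k - 5)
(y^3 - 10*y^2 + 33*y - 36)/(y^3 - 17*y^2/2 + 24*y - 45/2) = 2*(y - 4)/(2*y - 5)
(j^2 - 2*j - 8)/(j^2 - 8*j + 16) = (j + 2)/(j - 4)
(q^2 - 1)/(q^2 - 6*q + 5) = (q + 1)/(q - 5)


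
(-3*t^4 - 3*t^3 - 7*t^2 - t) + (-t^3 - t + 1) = -3*t^4 - 4*t^3 - 7*t^2 - 2*t + 1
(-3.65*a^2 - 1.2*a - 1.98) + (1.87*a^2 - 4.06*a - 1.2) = -1.78*a^2 - 5.26*a - 3.18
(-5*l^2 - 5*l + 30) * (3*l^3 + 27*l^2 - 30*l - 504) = -15*l^5 - 150*l^4 + 105*l^3 + 3480*l^2 + 1620*l - 15120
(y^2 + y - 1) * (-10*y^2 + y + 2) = -10*y^4 - 9*y^3 + 13*y^2 + y - 2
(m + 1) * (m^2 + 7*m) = m^3 + 8*m^2 + 7*m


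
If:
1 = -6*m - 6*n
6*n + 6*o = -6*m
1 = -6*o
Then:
No Solution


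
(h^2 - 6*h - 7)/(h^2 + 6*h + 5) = (h - 7)/(h + 5)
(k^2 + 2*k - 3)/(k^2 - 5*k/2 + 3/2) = 2*(k + 3)/(2*k - 3)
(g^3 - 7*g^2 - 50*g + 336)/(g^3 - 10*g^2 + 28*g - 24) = (g^2 - g - 56)/(g^2 - 4*g + 4)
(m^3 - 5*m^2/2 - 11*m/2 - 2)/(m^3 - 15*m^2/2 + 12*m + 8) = (m + 1)/(m - 4)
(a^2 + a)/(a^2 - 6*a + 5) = a*(a + 1)/(a^2 - 6*a + 5)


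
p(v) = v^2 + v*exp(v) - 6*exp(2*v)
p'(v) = v*exp(v) + 2*v - 12*exp(2*v) + exp(v)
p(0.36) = -11.68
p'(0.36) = -21.98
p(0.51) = -15.53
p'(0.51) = -29.74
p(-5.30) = 28.06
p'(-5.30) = -10.62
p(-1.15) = 0.36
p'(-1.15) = -3.55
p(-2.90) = 8.23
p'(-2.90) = -5.94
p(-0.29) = -3.49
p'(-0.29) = -6.77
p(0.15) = -7.90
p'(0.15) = -14.56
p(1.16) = -56.01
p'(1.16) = -112.90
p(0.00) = -6.00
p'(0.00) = -11.00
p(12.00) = -158932779577.56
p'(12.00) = -317867349721.83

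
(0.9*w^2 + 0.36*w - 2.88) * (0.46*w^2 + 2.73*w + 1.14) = 0.414*w^4 + 2.6226*w^3 + 0.684*w^2 - 7.452*w - 3.2832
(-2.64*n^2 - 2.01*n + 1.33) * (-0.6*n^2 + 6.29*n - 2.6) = 1.584*n^4 - 15.3996*n^3 - 6.5769*n^2 + 13.5917*n - 3.458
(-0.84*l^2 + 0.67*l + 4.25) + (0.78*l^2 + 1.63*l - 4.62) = -0.0599999999999999*l^2 + 2.3*l - 0.37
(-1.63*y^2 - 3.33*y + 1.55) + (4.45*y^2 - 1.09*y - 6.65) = 2.82*y^2 - 4.42*y - 5.1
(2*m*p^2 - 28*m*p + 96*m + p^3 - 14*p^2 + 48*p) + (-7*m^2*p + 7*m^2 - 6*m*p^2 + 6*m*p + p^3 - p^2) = -7*m^2*p + 7*m^2 - 4*m*p^2 - 22*m*p + 96*m + 2*p^3 - 15*p^2 + 48*p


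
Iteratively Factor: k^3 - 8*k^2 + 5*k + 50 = (k + 2)*(k^2 - 10*k + 25) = (k - 5)*(k + 2)*(k - 5)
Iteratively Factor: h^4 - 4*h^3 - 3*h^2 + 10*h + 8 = (h - 2)*(h^3 - 2*h^2 - 7*h - 4) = (h - 2)*(h + 1)*(h^2 - 3*h - 4) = (h - 2)*(h + 1)^2*(h - 4)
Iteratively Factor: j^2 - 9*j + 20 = (j - 5)*(j - 4)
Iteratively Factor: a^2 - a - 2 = (a + 1)*(a - 2)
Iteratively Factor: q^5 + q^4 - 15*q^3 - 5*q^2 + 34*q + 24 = (q - 2)*(q^4 + 3*q^3 - 9*q^2 - 23*q - 12) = (q - 2)*(q + 1)*(q^3 + 2*q^2 - 11*q - 12) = (q - 3)*(q - 2)*(q + 1)*(q^2 + 5*q + 4) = (q - 3)*(q - 2)*(q + 1)^2*(q + 4)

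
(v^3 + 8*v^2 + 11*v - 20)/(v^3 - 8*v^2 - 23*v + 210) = (v^2 + 3*v - 4)/(v^2 - 13*v + 42)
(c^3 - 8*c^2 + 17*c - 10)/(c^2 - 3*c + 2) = c - 5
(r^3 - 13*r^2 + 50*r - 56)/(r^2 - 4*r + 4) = (r^2 - 11*r + 28)/(r - 2)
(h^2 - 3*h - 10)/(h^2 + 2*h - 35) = (h + 2)/(h + 7)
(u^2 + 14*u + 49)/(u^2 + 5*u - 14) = (u + 7)/(u - 2)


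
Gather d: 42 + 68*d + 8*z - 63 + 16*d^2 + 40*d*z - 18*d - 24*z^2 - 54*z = 16*d^2 + d*(40*z + 50) - 24*z^2 - 46*z - 21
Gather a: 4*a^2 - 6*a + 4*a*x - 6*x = 4*a^2 + a*(4*x - 6) - 6*x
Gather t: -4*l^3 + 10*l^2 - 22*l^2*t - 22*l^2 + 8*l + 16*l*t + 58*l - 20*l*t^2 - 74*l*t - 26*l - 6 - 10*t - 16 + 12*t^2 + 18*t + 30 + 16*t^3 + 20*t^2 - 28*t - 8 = -4*l^3 - 12*l^2 + 40*l + 16*t^3 + t^2*(32 - 20*l) + t*(-22*l^2 - 58*l - 20)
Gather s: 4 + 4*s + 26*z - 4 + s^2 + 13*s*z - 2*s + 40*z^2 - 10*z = s^2 + s*(13*z + 2) + 40*z^2 + 16*z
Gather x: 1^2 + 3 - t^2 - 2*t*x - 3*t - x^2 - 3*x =-t^2 - 3*t - x^2 + x*(-2*t - 3) + 4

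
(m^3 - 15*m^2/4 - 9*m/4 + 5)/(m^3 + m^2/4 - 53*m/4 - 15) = (m - 1)/(m + 3)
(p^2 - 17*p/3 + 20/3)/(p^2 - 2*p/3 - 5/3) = (p - 4)/(p + 1)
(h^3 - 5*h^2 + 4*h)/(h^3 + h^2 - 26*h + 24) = h/(h + 6)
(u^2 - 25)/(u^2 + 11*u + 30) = (u - 5)/(u + 6)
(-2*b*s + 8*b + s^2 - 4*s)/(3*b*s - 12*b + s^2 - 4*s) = (-2*b + s)/(3*b + s)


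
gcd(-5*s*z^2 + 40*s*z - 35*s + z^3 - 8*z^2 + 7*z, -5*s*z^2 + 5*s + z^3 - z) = -5*s*z + 5*s + z^2 - z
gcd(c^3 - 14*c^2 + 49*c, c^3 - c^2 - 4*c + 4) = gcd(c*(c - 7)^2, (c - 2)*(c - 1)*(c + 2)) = 1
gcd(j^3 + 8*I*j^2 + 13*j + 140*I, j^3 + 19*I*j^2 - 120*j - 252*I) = j + 7*I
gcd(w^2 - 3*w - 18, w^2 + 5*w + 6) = w + 3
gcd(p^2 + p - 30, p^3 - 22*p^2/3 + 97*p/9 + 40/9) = p - 5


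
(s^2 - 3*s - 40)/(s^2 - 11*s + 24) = (s + 5)/(s - 3)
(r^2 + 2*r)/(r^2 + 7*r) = (r + 2)/(r + 7)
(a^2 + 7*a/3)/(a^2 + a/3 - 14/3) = a/(a - 2)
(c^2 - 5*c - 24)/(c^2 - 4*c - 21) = (c - 8)/(c - 7)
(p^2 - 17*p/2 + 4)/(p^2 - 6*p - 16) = (p - 1/2)/(p + 2)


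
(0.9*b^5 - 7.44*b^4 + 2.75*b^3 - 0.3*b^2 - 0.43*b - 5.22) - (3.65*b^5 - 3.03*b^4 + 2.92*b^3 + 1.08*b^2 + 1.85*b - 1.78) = -2.75*b^5 - 4.41*b^4 - 0.17*b^3 - 1.38*b^2 - 2.28*b - 3.44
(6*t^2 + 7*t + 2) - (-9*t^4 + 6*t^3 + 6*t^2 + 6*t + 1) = 9*t^4 - 6*t^3 + t + 1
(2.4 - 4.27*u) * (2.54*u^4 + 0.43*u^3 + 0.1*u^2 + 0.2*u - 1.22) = -10.8458*u^5 + 4.2599*u^4 + 0.605*u^3 - 0.614*u^2 + 5.6894*u - 2.928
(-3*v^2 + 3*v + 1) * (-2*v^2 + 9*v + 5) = 6*v^4 - 33*v^3 + 10*v^2 + 24*v + 5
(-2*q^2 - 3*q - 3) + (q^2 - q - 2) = -q^2 - 4*q - 5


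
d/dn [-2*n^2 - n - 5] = -4*n - 1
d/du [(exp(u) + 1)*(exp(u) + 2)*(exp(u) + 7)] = (3*exp(2*u) + 20*exp(u) + 23)*exp(u)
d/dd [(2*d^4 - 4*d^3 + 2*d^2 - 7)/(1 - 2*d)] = 2*(-6*d^4 + 12*d^3 - 8*d^2 + 2*d - 7)/(4*d^2 - 4*d + 1)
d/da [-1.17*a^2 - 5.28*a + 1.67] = -2.34*a - 5.28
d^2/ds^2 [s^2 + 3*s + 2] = 2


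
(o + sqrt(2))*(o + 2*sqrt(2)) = o^2 + 3*sqrt(2)*o + 4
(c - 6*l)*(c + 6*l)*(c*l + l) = c^3*l + c^2*l - 36*c*l^3 - 36*l^3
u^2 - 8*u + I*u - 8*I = (u - 8)*(u + I)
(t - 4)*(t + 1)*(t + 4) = t^3 + t^2 - 16*t - 16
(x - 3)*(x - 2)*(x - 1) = x^3 - 6*x^2 + 11*x - 6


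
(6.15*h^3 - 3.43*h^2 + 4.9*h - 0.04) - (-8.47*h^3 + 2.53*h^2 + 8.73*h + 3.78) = 14.62*h^3 - 5.96*h^2 - 3.83*h - 3.82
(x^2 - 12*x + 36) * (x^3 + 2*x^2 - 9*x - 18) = x^5 - 10*x^4 + 3*x^3 + 162*x^2 - 108*x - 648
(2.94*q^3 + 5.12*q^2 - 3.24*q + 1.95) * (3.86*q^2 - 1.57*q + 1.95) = 11.3484*q^5 + 15.1474*q^4 - 14.8118*q^3 + 22.5978*q^2 - 9.3795*q + 3.8025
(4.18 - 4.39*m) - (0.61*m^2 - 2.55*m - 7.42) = -0.61*m^2 - 1.84*m + 11.6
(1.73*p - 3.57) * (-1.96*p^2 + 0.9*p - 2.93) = -3.3908*p^3 + 8.5542*p^2 - 8.2819*p + 10.4601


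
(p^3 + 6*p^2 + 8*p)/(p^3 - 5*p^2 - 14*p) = (p + 4)/(p - 7)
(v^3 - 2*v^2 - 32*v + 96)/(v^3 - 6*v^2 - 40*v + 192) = (v - 4)/(v - 8)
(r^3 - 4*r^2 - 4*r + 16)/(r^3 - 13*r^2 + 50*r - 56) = (r + 2)/(r - 7)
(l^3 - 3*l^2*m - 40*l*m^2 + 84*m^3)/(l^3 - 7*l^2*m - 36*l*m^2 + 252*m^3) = (l - 2*m)/(l - 6*m)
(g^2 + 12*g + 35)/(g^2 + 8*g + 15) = (g + 7)/(g + 3)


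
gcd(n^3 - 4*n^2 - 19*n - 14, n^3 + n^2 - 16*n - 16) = n + 1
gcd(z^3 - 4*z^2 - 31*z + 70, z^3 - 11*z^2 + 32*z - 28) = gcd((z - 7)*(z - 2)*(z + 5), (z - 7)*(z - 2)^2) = z^2 - 9*z + 14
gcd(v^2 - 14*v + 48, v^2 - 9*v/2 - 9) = v - 6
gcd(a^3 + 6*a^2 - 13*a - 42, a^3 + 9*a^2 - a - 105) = a^2 + 4*a - 21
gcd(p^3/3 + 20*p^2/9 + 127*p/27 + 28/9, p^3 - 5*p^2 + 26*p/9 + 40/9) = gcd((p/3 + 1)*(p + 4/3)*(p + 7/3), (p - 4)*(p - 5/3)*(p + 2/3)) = 1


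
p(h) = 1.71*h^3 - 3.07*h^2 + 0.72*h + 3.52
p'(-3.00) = 65.31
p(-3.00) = -72.44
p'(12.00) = 665.76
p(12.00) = 2524.96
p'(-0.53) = 5.42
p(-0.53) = 2.02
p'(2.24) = 12.71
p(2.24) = 8.95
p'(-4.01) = 107.83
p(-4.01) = -159.00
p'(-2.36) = 43.78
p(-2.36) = -37.75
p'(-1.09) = 13.51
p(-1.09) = -3.13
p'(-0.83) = 9.35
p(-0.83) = -0.17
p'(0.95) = -0.48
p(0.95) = 2.90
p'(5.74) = 134.50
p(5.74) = 229.90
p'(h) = 5.13*h^2 - 6.14*h + 0.72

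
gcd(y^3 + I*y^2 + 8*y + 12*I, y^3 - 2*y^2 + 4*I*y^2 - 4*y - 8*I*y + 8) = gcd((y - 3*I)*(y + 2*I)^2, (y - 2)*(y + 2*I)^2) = y^2 + 4*I*y - 4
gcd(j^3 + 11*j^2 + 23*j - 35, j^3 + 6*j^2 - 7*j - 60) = j + 5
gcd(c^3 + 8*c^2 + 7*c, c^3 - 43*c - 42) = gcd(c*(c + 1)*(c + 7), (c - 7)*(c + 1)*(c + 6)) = c + 1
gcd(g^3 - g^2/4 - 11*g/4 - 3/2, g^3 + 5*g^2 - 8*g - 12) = g^2 - g - 2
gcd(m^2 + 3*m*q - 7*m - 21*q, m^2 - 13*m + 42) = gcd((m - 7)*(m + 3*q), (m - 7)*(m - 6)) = m - 7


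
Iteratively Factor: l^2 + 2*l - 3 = (l - 1)*(l + 3)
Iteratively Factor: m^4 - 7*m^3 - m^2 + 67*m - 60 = (m - 1)*(m^3 - 6*m^2 - 7*m + 60) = (m - 5)*(m - 1)*(m^2 - m - 12) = (m - 5)*(m - 1)*(m + 3)*(m - 4)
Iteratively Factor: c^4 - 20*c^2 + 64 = (c + 2)*(c^3 - 2*c^2 - 16*c + 32) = (c - 4)*(c + 2)*(c^2 + 2*c - 8) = (c - 4)*(c + 2)*(c + 4)*(c - 2)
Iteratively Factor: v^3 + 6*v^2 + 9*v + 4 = (v + 4)*(v^2 + 2*v + 1) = (v + 1)*(v + 4)*(v + 1)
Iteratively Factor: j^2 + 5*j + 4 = (j + 4)*(j + 1)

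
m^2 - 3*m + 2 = (m - 2)*(m - 1)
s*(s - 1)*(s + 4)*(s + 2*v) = s^4 + 2*s^3*v + 3*s^3 + 6*s^2*v - 4*s^2 - 8*s*v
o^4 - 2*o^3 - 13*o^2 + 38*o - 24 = (o - 3)*(o - 2)*(o - 1)*(o + 4)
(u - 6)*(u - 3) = u^2 - 9*u + 18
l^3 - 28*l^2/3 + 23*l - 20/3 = (l - 5)*(l - 4)*(l - 1/3)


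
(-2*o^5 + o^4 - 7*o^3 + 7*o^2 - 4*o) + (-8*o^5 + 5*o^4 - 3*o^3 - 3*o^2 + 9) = -10*o^5 + 6*o^4 - 10*o^3 + 4*o^2 - 4*o + 9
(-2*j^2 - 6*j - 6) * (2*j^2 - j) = -4*j^4 - 10*j^3 - 6*j^2 + 6*j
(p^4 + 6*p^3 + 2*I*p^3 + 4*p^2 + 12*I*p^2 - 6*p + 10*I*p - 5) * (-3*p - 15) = -3*p^5 - 33*p^4 - 6*I*p^4 - 102*p^3 - 66*I*p^3 - 42*p^2 - 210*I*p^2 + 105*p - 150*I*p + 75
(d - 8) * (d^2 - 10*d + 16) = d^3 - 18*d^2 + 96*d - 128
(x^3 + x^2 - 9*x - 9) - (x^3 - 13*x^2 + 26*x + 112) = 14*x^2 - 35*x - 121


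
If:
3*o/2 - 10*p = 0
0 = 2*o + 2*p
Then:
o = 0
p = 0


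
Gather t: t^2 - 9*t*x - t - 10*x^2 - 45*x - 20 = t^2 + t*(-9*x - 1) - 10*x^2 - 45*x - 20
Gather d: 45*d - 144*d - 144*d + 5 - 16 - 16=-243*d - 27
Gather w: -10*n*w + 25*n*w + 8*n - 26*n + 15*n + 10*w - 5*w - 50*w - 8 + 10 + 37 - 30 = -3*n + w*(15*n - 45) + 9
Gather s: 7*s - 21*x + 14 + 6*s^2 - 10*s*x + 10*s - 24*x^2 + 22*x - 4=6*s^2 + s*(17 - 10*x) - 24*x^2 + x + 10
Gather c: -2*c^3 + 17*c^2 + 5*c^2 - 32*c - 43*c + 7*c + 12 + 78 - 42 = -2*c^3 + 22*c^2 - 68*c + 48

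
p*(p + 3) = p^2 + 3*p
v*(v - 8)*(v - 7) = v^3 - 15*v^2 + 56*v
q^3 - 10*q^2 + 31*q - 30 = (q - 5)*(q - 3)*(q - 2)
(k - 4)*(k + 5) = k^2 + k - 20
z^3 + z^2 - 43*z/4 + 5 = (z - 5/2)*(z - 1/2)*(z + 4)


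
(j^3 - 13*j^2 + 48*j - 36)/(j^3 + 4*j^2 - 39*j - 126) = (j^2 - 7*j + 6)/(j^2 + 10*j + 21)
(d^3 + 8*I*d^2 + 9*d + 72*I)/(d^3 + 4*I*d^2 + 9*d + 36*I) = (d + 8*I)/(d + 4*I)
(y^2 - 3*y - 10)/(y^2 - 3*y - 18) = (-y^2 + 3*y + 10)/(-y^2 + 3*y + 18)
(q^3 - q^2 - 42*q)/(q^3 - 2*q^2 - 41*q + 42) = q/(q - 1)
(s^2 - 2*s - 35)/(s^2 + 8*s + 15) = (s - 7)/(s + 3)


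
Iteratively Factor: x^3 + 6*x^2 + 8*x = (x + 2)*(x^2 + 4*x) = x*(x + 2)*(x + 4)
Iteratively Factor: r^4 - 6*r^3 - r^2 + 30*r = (r + 2)*(r^3 - 8*r^2 + 15*r) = (r - 5)*(r + 2)*(r^2 - 3*r) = (r - 5)*(r - 3)*(r + 2)*(r)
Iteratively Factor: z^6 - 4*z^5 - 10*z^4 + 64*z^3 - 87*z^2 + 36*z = (z - 1)*(z^5 - 3*z^4 - 13*z^3 + 51*z^2 - 36*z) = (z - 3)*(z - 1)*(z^4 - 13*z^2 + 12*z) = (z - 3)*(z - 1)^2*(z^3 + z^2 - 12*z) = (z - 3)*(z - 1)^2*(z + 4)*(z^2 - 3*z) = z*(z - 3)*(z - 1)^2*(z + 4)*(z - 3)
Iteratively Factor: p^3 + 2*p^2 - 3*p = (p + 3)*(p^2 - p) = p*(p + 3)*(p - 1)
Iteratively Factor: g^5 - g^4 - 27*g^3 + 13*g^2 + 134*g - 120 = (g + 3)*(g^4 - 4*g^3 - 15*g^2 + 58*g - 40) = (g + 3)*(g + 4)*(g^3 - 8*g^2 + 17*g - 10) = (g - 2)*(g + 3)*(g + 4)*(g^2 - 6*g + 5) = (g - 5)*(g - 2)*(g + 3)*(g + 4)*(g - 1)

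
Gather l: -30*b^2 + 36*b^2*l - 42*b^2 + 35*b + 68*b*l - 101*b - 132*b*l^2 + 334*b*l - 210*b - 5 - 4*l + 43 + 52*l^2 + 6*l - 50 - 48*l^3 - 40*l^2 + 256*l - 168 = -72*b^2 - 276*b - 48*l^3 + l^2*(12 - 132*b) + l*(36*b^2 + 402*b + 258) - 180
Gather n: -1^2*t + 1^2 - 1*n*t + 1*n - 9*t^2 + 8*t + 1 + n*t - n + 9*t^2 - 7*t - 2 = 0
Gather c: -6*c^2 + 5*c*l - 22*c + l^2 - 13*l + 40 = -6*c^2 + c*(5*l - 22) + l^2 - 13*l + 40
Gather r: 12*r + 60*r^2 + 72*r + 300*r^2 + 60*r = 360*r^2 + 144*r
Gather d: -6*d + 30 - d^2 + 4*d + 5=-d^2 - 2*d + 35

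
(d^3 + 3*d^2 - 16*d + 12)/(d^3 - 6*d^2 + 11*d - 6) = (d + 6)/(d - 3)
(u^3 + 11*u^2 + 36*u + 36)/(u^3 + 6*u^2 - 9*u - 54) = (u + 2)/(u - 3)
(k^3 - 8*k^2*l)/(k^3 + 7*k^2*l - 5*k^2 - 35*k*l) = k*(k - 8*l)/(k^2 + 7*k*l - 5*k - 35*l)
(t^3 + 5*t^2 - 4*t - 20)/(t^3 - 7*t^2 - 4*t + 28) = (t + 5)/(t - 7)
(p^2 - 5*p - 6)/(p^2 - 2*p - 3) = (p - 6)/(p - 3)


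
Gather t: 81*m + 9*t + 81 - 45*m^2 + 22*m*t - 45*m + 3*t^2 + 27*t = -45*m^2 + 36*m + 3*t^2 + t*(22*m + 36) + 81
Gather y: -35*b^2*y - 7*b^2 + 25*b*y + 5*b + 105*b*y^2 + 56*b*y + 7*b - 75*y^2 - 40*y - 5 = -7*b^2 + 12*b + y^2*(105*b - 75) + y*(-35*b^2 + 81*b - 40) - 5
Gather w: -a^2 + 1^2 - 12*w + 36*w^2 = -a^2 + 36*w^2 - 12*w + 1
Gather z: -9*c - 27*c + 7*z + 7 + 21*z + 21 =-36*c + 28*z + 28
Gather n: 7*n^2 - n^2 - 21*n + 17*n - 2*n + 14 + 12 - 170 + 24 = 6*n^2 - 6*n - 120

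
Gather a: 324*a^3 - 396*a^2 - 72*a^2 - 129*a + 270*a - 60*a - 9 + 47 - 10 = 324*a^3 - 468*a^2 + 81*a + 28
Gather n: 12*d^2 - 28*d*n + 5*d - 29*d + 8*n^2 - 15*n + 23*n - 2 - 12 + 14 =12*d^2 - 24*d + 8*n^2 + n*(8 - 28*d)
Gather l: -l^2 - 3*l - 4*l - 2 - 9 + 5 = -l^2 - 7*l - 6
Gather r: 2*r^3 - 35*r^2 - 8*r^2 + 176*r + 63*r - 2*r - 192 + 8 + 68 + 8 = 2*r^3 - 43*r^2 + 237*r - 108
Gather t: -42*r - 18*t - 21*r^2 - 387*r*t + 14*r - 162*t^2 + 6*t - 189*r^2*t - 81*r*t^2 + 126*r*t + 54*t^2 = -21*r^2 - 28*r + t^2*(-81*r - 108) + t*(-189*r^2 - 261*r - 12)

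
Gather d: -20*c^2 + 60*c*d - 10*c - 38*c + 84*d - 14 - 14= -20*c^2 - 48*c + d*(60*c + 84) - 28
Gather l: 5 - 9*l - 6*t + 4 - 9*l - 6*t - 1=-18*l - 12*t + 8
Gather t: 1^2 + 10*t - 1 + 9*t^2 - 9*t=9*t^2 + t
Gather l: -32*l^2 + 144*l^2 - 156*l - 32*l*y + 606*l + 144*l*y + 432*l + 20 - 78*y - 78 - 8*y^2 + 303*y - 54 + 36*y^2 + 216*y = 112*l^2 + l*(112*y + 882) + 28*y^2 + 441*y - 112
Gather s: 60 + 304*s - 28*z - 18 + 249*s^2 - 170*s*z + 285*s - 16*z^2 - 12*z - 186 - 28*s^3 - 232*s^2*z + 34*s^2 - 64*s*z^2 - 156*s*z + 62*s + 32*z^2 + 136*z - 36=-28*s^3 + s^2*(283 - 232*z) + s*(-64*z^2 - 326*z + 651) + 16*z^2 + 96*z - 180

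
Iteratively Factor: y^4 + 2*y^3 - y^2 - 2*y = (y - 1)*(y^3 + 3*y^2 + 2*y) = (y - 1)*(y + 1)*(y^2 + 2*y) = (y - 1)*(y + 1)*(y + 2)*(y)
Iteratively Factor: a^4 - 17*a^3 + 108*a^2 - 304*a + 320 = (a - 4)*(a^3 - 13*a^2 + 56*a - 80) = (a - 4)^2*(a^2 - 9*a + 20) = (a - 5)*(a - 4)^2*(a - 4)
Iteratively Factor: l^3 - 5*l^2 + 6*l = (l - 2)*(l^2 - 3*l) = l*(l - 2)*(l - 3)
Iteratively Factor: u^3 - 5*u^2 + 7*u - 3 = (u - 1)*(u^2 - 4*u + 3) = (u - 3)*(u - 1)*(u - 1)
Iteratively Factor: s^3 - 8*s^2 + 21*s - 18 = (s - 2)*(s^2 - 6*s + 9) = (s - 3)*(s - 2)*(s - 3)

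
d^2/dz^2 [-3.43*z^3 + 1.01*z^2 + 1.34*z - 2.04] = 2.02 - 20.58*z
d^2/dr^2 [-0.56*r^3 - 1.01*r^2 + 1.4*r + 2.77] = -3.36*r - 2.02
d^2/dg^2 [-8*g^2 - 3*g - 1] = -16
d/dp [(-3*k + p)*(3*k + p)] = 2*p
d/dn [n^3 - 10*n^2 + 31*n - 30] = 3*n^2 - 20*n + 31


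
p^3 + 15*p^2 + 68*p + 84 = (p + 2)*(p + 6)*(p + 7)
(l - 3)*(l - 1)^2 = l^3 - 5*l^2 + 7*l - 3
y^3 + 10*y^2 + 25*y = y*(y + 5)^2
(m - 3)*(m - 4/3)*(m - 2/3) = m^3 - 5*m^2 + 62*m/9 - 8/3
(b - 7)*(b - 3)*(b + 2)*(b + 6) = b^4 - 2*b^3 - 47*b^2 + 48*b + 252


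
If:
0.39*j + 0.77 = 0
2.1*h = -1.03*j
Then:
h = 0.97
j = -1.97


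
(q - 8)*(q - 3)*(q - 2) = q^3 - 13*q^2 + 46*q - 48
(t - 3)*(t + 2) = t^2 - t - 6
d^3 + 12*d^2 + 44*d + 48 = (d + 2)*(d + 4)*(d + 6)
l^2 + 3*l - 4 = (l - 1)*(l + 4)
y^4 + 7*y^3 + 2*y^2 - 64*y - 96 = (y - 3)*(y + 2)*(y + 4)^2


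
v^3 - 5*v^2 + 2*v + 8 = (v - 4)*(v - 2)*(v + 1)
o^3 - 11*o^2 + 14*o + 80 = (o - 8)*(o - 5)*(o + 2)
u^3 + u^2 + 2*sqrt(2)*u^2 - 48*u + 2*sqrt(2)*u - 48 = (u + 1)*(u - 4*sqrt(2))*(u + 6*sqrt(2))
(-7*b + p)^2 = 49*b^2 - 14*b*p + p^2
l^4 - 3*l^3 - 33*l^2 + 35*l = l*(l - 7)*(l - 1)*(l + 5)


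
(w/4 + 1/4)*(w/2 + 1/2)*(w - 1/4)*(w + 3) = w^4/8 + 19*w^3/32 + 23*w^2/32 + 5*w/32 - 3/32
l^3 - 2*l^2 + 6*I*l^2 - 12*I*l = l*(l - 2)*(l + 6*I)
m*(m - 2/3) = m^2 - 2*m/3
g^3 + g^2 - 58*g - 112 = (g - 8)*(g + 2)*(g + 7)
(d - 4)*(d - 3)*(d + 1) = d^3 - 6*d^2 + 5*d + 12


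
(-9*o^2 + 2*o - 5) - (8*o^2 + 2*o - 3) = -17*o^2 - 2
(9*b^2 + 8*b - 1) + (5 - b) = 9*b^2 + 7*b + 4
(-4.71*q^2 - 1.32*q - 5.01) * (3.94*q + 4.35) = -18.5574*q^3 - 25.6893*q^2 - 25.4814*q - 21.7935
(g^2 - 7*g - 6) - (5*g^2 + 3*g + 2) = -4*g^2 - 10*g - 8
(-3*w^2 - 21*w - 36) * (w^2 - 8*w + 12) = -3*w^4 + 3*w^3 + 96*w^2 + 36*w - 432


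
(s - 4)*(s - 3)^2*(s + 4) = s^4 - 6*s^3 - 7*s^2 + 96*s - 144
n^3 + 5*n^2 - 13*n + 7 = (n - 1)^2*(n + 7)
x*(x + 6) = x^2 + 6*x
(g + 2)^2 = g^2 + 4*g + 4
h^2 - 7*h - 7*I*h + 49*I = (h - 7)*(h - 7*I)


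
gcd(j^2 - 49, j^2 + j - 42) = j + 7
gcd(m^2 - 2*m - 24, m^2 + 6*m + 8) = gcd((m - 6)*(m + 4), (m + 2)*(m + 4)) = m + 4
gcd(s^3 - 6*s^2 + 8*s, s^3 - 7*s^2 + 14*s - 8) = s^2 - 6*s + 8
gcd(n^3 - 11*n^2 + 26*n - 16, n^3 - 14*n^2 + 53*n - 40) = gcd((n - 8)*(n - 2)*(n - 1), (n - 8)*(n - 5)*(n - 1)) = n^2 - 9*n + 8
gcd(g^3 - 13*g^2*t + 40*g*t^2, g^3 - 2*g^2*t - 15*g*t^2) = -g^2 + 5*g*t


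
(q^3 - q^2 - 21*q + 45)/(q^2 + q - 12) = (q^2 + 2*q - 15)/(q + 4)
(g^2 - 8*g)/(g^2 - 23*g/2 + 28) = 2*g/(2*g - 7)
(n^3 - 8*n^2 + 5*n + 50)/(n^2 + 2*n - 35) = (n^2 - 3*n - 10)/(n + 7)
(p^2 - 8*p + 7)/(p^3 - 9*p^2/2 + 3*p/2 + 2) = 2*(p - 7)/(2*p^2 - 7*p - 4)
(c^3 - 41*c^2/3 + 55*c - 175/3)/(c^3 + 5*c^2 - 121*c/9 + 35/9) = 3*(c^2 - 12*c + 35)/(3*c^2 + 20*c - 7)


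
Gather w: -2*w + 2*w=0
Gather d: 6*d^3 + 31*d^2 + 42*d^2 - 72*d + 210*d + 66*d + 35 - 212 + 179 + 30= 6*d^3 + 73*d^2 + 204*d + 32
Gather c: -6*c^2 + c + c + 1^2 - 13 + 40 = -6*c^2 + 2*c + 28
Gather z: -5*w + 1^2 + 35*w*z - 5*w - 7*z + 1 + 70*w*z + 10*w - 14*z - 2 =z*(105*w - 21)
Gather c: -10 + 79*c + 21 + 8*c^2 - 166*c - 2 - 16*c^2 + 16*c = -8*c^2 - 71*c + 9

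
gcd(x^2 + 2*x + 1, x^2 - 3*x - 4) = x + 1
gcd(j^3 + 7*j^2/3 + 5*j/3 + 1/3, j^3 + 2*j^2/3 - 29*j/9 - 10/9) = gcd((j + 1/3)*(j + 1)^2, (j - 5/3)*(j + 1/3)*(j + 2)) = j + 1/3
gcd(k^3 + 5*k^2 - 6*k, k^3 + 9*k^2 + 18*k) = k^2 + 6*k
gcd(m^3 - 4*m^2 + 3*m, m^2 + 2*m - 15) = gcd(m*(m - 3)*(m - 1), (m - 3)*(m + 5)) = m - 3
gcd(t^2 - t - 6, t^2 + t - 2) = t + 2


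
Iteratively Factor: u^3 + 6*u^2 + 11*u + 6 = (u + 1)*(u^2 + 5*u + 6) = (u + 1)*(u + 3)*(u + 2)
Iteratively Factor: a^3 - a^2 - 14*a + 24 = (a - 3)*(a^2 + 2*a - 8) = (a - 3)*(a + 4)*(a - 2)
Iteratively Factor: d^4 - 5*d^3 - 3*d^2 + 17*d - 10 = (d - 1)*(d^3 - 4*d^2 - 7*d + 10) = (d - 5)*(d - 1)*(d^2 + d - 2) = (d - 5)*(d - 1)^2*(d + 2)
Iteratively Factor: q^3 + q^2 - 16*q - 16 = (q + 1)*(q^2 - 16) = (q + 1)*(q + 4)*(q - 4)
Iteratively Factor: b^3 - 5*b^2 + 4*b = (b)*(b^2 - 5*b + 4) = b*(b - 1)*(b - 4)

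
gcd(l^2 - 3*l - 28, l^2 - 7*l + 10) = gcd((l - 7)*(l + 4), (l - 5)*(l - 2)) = 1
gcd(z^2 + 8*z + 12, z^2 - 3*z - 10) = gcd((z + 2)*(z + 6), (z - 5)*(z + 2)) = z + 2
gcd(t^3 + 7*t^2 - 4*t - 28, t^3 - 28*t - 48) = t + 2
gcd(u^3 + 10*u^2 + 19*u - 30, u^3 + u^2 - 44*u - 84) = u + 6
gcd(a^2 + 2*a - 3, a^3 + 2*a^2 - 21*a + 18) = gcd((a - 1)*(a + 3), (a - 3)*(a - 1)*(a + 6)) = a - 1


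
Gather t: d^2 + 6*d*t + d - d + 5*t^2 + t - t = d^2 + 6*d*t + 5*t^2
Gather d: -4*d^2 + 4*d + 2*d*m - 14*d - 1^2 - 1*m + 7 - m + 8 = -4*d^2 + d*(2*m - 10) - 2*m + 14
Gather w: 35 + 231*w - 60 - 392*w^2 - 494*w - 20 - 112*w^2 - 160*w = -504*w^2 - 423*w - 45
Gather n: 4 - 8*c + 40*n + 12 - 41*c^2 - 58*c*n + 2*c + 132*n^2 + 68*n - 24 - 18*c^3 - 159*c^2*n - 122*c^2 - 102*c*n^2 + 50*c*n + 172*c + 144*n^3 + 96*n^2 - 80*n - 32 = -18*c^3 - 163*c^2 + 166*c + 144*n^3 + n^2*(228 - 102*c) + n*(-159*c^2 - 8*c + 28) - 40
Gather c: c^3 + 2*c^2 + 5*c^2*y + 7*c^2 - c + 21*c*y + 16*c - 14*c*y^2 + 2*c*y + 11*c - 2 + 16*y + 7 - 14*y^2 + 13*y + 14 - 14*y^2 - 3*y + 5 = c^3 + c^2*(5*y + 9) + c*(-14*y^2 + 23*y + 26) - 28*y^2 + 26*y + 24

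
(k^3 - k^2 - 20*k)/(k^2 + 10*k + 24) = k*(k - 5)/(k + 6)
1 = 1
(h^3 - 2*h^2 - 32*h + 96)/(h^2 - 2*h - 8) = (h^2 + 2*h - 24)/(h + 2)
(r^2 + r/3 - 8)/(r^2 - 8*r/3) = (r + 3)/r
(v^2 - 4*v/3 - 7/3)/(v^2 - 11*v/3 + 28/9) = 3*(v + 1)/(3*v - 4)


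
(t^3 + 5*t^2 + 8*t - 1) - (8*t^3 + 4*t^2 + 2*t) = -7*t^3 + t^2 + 6*t - 1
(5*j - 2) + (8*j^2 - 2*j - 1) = 8*j^2 + 3*j - 3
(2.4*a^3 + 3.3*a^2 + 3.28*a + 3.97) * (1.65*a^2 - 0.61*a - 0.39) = 3.96*a^5 + 3.981*a^4 + 2.463*a^3 + 3.2627*a^2 - 3.7009*a - 1.5483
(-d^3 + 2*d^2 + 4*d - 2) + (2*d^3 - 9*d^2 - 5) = d^3 - 7*d^2 + 4*d - 7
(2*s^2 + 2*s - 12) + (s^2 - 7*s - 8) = 3*s^2 - 5*s - 20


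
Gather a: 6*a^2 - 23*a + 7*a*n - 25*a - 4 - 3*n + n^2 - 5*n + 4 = 6*a^2 + a*(7*n - 48) + n^2 - 8*n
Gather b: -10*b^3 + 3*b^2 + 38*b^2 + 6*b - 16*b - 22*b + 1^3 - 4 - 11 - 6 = -10*b^3 + 41*b^2 - 32*b - 20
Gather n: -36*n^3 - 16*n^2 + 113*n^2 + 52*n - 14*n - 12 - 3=-36*n^3 + 97*n^2 + 38*n - 15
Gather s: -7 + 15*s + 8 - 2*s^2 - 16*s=-2*s^2 - s + 1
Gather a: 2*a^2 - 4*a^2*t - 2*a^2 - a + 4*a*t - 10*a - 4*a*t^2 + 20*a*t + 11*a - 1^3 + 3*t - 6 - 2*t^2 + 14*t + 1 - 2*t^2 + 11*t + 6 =-4*a^2*t + a*(-4*t^2 + 24*t) - 4*t^2 + 28*t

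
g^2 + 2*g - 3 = (g - 1)*(g + 3)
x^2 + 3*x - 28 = (x - 4)*(x + 7)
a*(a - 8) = a^2 - 8*a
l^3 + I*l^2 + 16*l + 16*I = (l - 4*I)*(l + I)*(l + 4*I)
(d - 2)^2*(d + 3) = d^3 - d^2 - 8*d + 12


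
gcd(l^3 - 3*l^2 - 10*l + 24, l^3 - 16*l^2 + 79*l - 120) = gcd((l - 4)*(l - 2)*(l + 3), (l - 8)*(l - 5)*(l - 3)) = 1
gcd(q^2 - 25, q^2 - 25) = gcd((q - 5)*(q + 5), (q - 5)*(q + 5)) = q^2 - 25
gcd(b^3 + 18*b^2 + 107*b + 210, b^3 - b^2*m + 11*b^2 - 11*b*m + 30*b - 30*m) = b^2 + 11*b + 30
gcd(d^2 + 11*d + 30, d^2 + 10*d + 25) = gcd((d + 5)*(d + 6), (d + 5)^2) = d + 5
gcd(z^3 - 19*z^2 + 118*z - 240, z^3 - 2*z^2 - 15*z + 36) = 1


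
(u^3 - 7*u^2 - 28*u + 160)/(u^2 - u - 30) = (u^2 - 12*u + 32)/(u - 6)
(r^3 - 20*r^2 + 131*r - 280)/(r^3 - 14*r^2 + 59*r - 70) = (r - 8)/(r - 2)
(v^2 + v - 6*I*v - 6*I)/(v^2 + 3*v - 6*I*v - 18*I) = (v + 1)/(v + 3)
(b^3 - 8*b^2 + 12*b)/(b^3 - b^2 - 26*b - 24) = b*(b - 2)/(b^2 + 5*b + 4)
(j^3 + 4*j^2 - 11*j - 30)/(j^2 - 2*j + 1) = (j^3 + 4*j^2 - 11*j - 30)/(j^2 - 2*j + 1)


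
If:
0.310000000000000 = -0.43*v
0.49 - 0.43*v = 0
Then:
No Solution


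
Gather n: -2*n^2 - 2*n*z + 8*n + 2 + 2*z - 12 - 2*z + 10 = -2*n^2 + n*(8 - 2*z)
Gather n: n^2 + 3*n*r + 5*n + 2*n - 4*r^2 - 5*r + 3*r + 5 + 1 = n^2 + n*(3*r + 7) - 4*r^2 - 2*r + 6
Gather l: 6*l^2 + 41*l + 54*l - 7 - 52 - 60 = 6*l^2 + 95*l - 119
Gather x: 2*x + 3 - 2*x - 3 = 0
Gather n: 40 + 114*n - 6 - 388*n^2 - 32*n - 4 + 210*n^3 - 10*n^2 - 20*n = 210*n^3 - 398*n^2 + 62*n + 30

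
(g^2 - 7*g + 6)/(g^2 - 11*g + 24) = (g^2 - 7*g + 6)/(g^2 - 11*g + 24)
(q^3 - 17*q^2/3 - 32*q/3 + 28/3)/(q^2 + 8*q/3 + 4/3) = (3*q^2 - 23*q + 14)/(3*q + 2)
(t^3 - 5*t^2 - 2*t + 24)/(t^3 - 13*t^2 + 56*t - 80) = (t^2 - t - 6)/(t^2 - 9*t + 20)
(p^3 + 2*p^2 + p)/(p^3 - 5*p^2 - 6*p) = (p + 1)/(p - 6)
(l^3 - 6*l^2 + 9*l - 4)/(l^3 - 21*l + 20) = (l - 1)/(l + 5)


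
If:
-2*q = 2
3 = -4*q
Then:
No Solution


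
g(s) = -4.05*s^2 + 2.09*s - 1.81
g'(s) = 2.09 - 8.1*s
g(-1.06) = -8.58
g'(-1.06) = 10.68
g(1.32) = -6.11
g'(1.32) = -8.60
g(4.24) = -65.76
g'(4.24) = -32.25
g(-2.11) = -24.25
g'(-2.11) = 19.18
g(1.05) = -4.08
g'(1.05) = -6.42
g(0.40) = -1.62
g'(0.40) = -1.15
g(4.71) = -81.81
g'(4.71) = -36.06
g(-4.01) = -75.32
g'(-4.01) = 34.57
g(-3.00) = -44.53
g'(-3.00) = 26.39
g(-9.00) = -348.67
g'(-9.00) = 74.99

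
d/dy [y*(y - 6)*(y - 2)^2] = 4*y^3 - 30*y^2 + 56*y - 24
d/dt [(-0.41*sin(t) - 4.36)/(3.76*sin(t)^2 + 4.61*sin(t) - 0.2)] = (1.5416*sin(t)^2 + 32.7872*sin(t) + 20.1816)*cos(t)/(14.1376*sin(t)^4 + 34.6672*sin(t)^3 + 19.7481*sin(t)^2 - 1.844*sin(t) + 0.04)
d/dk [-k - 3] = -1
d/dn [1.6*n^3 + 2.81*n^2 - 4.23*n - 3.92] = 4.8*n^2 + 5.62*n - 4.23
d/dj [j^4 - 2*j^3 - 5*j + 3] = 4*j^3 - 6*j^2 - 5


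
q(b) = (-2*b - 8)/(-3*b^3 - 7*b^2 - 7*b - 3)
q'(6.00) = -0.00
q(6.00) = 0.02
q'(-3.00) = -0.13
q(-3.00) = -0.06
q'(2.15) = -0.13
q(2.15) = 0.15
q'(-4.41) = -0.01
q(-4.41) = 0.01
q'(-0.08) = -6.74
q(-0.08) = 3.16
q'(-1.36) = -21.21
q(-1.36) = -4.72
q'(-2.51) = -0.38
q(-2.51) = -0.17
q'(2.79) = -0.06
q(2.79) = 0.10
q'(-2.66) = -0.26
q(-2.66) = -0.12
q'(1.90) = -0.17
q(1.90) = 0.19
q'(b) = (-2*b - 8)*(9*b^2 + 14*b + 7)/(-3*b^3 - 7*b^2 - 7*b - 3)^2 - 2/(-3*b^3 - 7*b^2 - 7*b - 3)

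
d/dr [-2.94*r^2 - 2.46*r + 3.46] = -5.88*r - 2.46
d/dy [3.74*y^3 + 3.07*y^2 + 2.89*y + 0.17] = 11.22*y^2 + 6.14*y + 2.89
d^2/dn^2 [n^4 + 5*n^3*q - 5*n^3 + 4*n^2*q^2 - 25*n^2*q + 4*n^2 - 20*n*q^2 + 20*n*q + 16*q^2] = 12*n^2 + 30*n*q - 30*n + 8*q^2 - 50*q + 8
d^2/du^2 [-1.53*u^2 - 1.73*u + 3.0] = -3.06000000000000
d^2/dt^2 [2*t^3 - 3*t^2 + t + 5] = 12*t - 6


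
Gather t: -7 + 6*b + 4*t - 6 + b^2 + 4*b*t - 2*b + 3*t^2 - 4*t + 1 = b^2 + 4*b*t + 4*b + 3*t^2 - 12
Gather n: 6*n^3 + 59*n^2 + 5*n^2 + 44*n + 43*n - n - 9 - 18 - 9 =6*n^3 + 64*n^2 + 86*n - 36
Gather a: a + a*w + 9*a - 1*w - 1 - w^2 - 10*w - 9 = a*(w + 10) - w^2 - 11*w - 10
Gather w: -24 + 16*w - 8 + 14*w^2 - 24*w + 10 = 14*w^2 - 8*w - 22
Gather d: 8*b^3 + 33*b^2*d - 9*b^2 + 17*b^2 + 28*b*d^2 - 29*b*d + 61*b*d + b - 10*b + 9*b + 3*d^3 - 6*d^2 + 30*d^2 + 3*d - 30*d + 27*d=8*b^3 + 8*b^2 + 3*d^3 + d^2*(28*b + 24) + d*(33*b^2 + 32*b)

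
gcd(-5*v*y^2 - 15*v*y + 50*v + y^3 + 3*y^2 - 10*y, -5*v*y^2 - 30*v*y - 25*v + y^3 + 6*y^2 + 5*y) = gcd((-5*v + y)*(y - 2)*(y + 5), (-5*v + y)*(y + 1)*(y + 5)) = -5*v*y - 25*v + y^2 + 5*y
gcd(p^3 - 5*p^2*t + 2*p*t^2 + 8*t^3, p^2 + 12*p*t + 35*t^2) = 1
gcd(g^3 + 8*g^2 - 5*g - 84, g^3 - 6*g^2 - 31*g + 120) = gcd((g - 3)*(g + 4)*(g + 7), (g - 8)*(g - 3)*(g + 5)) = g - 3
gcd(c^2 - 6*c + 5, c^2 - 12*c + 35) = c - 5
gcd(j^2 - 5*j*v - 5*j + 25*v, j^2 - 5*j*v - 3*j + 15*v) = -j + 5*v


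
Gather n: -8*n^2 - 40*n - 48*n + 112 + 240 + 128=-8*n^2 - 88*n + 480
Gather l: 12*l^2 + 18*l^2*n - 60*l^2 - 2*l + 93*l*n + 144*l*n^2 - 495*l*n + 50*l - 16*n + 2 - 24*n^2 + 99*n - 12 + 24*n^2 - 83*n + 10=l^2*(18*n - 48) + l*(144*n^2 - 402*n + 48)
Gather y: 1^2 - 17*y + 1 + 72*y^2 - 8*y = 72*y^2 - 25*y + 2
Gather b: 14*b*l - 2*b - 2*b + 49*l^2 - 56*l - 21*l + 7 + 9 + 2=b*(14*l - 4) + 49*l^2 - 77*l + 18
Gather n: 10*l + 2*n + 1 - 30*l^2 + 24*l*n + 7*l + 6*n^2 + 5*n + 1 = -30*l^2 + 17*l + 6*n^2 + n*(24*l + 7) + 2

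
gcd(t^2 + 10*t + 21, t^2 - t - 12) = t + 3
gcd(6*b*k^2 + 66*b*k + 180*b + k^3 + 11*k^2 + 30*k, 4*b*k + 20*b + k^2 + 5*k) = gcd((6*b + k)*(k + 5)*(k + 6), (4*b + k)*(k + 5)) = k + 5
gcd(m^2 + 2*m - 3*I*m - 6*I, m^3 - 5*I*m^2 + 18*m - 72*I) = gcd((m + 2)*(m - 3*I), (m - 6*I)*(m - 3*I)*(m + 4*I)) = m - 3*I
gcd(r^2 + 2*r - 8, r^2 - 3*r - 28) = r + 4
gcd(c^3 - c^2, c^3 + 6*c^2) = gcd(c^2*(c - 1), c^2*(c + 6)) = c^2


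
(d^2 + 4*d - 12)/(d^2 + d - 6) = (d + 6)/(d + 3)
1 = 1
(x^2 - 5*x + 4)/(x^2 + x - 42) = (x^2 - 5*x + 4)/(x^2 + x - 42)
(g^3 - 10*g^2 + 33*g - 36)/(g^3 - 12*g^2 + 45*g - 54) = (g - 4)/(g - 6)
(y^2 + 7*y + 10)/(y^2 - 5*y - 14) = (y + 5)/(y - 7)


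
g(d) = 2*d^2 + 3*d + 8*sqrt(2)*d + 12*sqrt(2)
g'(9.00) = 50.31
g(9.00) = 307.79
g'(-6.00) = -9.69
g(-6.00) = 3.09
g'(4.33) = 31.63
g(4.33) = 116.45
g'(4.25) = 31.31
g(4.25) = 113.93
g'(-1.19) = 9.55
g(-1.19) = 2.77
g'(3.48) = 28.23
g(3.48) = 91.00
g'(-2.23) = 5.39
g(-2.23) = -5.00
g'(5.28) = 35.43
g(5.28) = 148.30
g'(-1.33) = 8.99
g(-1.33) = 1.47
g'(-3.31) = 1.07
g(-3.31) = -8.50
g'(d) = 4*d + 3 + 8*sqrt(2)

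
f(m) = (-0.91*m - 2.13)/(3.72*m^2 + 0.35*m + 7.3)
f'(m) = (-7.44*m - 0.35)*(-0.91*m - 2.13)/(3.72*m^2 + 0.35*m + 7.3)^2 - 0.91/(3.72*m^2 + 0.35*m + 7.3)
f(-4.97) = 0.02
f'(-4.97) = -0.00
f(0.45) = -0.31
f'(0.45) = 0.03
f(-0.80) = -0.15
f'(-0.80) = -0.19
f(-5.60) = 0.02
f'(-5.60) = 0.00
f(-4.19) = 0.02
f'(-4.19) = -0.00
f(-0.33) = -0.24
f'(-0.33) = -0.19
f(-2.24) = -0.00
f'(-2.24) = -0.04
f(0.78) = -0.29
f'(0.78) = 0.09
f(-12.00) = 0.02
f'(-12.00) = 0.00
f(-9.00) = 0.02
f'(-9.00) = 0.00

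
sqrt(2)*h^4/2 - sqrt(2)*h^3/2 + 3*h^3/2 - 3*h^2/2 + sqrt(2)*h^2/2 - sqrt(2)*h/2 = h*(h - 1)*(h + sqrt(2))*(sqrt(2)*h/2 + 1/2)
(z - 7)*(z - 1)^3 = z^4 - 10*z^3 + 24*z^2 - 22*z + 7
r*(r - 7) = r^2 - 7*r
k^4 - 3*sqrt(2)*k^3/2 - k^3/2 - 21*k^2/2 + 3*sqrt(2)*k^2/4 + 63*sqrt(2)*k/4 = k*(k - 7/2)*(k + 3)*(k - 3*sqrt(2)/2)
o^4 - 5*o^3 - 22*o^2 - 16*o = o*(o - 8)*(o + 1)*(o + 2)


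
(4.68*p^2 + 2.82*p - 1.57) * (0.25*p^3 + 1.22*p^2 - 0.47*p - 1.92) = 1.17*p^5 + 6.4146*p^4 + 0.8483*p^3 - 12.2264*p^2 - 4.6765*p + 3.0144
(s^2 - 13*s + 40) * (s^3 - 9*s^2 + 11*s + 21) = s^5 - 22*s^4 + 168*s^3 - 482*s^2 + 167*s + 840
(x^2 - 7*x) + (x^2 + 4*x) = 2*x^2 - 3*x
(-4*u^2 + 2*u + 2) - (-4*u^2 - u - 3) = 3*u + 5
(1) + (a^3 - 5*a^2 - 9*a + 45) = a^3 - 5*a^2 - 9*a + 46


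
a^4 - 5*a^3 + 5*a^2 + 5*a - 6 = (a - 3)*(a - 2)*(a - 1)*(a + 1)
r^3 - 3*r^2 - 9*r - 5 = (r - 5)*(r + 1)^2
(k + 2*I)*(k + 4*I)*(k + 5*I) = k^3 + 11*I*k^2 - 38*k - 40*I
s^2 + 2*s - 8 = (s - 2)*(s + 4)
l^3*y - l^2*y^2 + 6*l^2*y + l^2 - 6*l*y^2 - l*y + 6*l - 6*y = (l + 6)*(l - y)*(l*y + 1)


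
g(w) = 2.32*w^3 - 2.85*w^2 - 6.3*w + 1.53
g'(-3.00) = 73.44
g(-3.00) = -67.86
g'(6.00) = 210.06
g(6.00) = 362.25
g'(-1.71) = 23.80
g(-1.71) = -7.63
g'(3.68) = 66.98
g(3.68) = 55.37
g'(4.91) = 133.51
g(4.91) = 176.51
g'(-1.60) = 20.64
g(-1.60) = -5.19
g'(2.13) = 13.14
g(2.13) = -2.40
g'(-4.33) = 148.87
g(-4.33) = -212.97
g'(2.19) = 14.60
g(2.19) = -1.57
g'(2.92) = 36.40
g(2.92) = 16.60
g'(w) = 6.96*w^2 - 5.7*w - 6.3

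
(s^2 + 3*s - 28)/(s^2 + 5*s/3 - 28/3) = 3*(s^2 + 3*s - 28)/(3*s^2 + 5*s - 28)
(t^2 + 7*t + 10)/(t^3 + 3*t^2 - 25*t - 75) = (t + 2)/(t^2 - 2*t - 15)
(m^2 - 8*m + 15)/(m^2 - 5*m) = (m - 3)/m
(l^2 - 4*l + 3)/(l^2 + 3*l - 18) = (l - 1)/(l + 6)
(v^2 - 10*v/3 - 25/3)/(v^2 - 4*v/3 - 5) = (v - 5)/(v - 3)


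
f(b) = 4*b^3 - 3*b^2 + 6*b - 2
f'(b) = 12*b^2 - 6*b + 6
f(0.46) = 0.51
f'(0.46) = 5.78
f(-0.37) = -4.83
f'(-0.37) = 9.86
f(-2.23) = -74.66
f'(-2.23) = 79.05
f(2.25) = 41.88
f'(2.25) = 53.25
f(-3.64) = -256.50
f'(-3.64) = 186.84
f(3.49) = 152.43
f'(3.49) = 131.22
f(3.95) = 221.41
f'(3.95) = 169.53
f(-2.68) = -116.62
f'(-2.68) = 108.27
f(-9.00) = -3215.00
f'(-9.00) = 1032.00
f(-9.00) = -3215.00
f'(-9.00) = 1032.00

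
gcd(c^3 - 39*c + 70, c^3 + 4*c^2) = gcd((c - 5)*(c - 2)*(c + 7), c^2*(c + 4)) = 1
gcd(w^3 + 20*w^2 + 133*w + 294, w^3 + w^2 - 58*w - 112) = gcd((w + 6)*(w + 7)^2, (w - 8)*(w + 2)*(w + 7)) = w + 7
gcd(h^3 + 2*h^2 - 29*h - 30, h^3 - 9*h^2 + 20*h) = h - 5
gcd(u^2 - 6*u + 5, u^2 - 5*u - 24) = 1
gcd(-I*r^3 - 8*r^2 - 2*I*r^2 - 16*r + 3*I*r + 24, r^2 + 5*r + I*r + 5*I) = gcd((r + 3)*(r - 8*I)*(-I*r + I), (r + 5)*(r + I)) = 1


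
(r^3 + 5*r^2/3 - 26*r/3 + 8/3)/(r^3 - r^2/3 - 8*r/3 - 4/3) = (3*r^2 + 11*r - 4)/(3*r^2 + 5*r + 2)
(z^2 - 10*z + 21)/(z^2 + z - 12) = (z - 7)/(z + 4)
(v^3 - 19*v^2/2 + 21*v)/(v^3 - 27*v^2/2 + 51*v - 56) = v*(v - 6)/(v^2 - 10*v + 16)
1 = 1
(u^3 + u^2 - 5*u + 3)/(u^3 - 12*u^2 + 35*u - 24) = (u^2 + 2*u - 3)/(u^2 - 11*u + 24)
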